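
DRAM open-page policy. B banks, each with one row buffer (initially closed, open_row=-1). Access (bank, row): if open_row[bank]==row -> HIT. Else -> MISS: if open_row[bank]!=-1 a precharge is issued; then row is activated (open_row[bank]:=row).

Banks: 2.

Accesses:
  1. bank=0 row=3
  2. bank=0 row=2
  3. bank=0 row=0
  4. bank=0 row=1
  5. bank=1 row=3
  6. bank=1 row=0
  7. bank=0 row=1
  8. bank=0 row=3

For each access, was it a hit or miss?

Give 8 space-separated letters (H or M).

Acc 1: bank0 row3 -> MISS (open row3); precharges=0
Acc 2: bank0 row2 -> MISS (open row2); precharges=1
Acc 3: bank0 row0 -> MISS (open row0); precharges=2
Acc 4: bank0 row1 -> MISS (open row1); precharges=3
Acc 5: bank1 row3 -> MISS (open row3); precharges=3
Acc 6: bank1 row0 -> MISS (open row0); precharges=4
Acc 7: bank0 row1 -> HIT
Acc 8: bank0 row3 -> MISS (open row3); precharges=5

Answer: M M M M M M H M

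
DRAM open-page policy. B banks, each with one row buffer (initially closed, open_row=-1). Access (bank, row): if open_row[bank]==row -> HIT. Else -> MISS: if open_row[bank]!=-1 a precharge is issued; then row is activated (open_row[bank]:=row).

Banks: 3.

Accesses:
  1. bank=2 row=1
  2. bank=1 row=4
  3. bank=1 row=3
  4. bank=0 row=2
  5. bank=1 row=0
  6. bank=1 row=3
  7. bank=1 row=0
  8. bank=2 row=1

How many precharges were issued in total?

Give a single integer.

Answer: 4

Derivation:
Acc 1: bank2 row1 -> MISS (open row1); precharges=0
Acc 2: bank1 row4 -> MISS (open row4); precharges=0
Acc 3: bank1 row3 -> MISS (open row3); precharges=1
Acc 4: bank0 row2 -> MISS (open row2); precharges=1
Acc 5: bank1 row0 -> MISS (open row0); precharges=2
Acc 6: bank1 row3 -> MISS (open row3); precharges=3
Acc 7: bank1 row0 -> MISS (open row0); precharges=4
Acc 8: bank2 row1 -> HIT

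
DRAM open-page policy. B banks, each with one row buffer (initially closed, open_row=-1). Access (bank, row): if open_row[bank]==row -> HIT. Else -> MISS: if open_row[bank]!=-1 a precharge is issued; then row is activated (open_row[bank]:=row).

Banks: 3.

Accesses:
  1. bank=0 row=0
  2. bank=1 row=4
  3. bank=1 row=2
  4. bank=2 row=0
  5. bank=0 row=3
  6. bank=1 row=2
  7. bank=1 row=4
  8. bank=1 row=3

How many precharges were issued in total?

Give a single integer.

Acc 1: bank0 row0 -> MISS (open row0); precharges=0
Acc 2: bank1 row4 -> MISS (open row4); precharges=0
Acc 3: bank1 row2 -> MISS (open row2); precharges=1
Acc 4: bank2 row0 -> MISS (open row0); precharges=1
Acc 5: bank0 row3 -> MISS (open row3); precharges=2
Acc 6: bank1 row2 -> HIT
Acc 7: bank1 row4 -> MISS (open row4); precharges=3
Acc 8: bank1 row3 -> MISS (open row3); precharges=4

Answer: 4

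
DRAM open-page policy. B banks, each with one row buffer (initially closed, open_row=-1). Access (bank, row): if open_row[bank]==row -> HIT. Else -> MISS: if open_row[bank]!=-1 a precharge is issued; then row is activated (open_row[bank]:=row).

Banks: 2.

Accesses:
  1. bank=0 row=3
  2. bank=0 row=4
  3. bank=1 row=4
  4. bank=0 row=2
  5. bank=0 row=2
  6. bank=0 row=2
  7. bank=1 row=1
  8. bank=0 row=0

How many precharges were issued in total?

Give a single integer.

Answer: 4

Derivation:
Acc 1: bank0 row3 -> MISS (open row3); precharges=0
Acc 2: bank0 row4 -> MISS (open row4); precharges=1
Acc 3: bank1 row4 -> MISS (open row4); precharges=1
Acc 4: bank0 row2 -> MISS (open row2); precharges=2
Acc 5: bank0 row2 -> HIT
Acc 6: bank0 row2 -> HIT
Acc 7: bank1 row1 -> MISS (open row1); precharges=3
Acc 8: bank0 row0 -> MISS (open row0); precharges=4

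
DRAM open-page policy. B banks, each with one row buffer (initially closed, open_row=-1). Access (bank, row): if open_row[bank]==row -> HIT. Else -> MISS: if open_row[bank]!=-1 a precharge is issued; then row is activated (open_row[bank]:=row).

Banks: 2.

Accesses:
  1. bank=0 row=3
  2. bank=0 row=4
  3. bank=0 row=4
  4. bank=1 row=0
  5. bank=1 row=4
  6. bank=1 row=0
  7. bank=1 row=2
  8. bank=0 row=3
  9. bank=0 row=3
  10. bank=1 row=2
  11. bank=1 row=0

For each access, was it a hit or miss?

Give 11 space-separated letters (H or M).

Answer: M M H M M M M M H H M

Derivation:
Acc 1: bank0 row3 -> MISS (open row3); precharges=0
Acc 2: bank0 row4 -> MISS (open row4); precharges=1
Acc 3: bank0 row4 -> HIT
Acc 4: bank1 row0 -> MISS (open row0); precharges=1
Acc 5: bank1 row4 -> MISS (open row4); precharges=2
Acc 6: bank1 row0 -> MISS (open row0); precharges=3
Acc 7: bank1 row2 -> MISS (open row2); precharges=4
Acc 8: bank0 row3 -> MISS (open row3); precharges=5
Acc 9: bank0 row3 -> HIT
Acc 10: bank1 row2 -> HIT
Acc 11: bank1 row0 -> MISS (open row0); precharges=6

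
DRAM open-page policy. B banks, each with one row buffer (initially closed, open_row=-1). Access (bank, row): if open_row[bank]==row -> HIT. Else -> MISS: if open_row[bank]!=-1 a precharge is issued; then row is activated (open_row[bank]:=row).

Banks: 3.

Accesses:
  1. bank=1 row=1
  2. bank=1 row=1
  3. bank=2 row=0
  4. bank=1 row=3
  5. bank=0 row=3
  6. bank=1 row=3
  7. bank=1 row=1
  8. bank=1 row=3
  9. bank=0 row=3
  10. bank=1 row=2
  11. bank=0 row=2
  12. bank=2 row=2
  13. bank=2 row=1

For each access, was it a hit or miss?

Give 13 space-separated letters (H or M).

Answer: M H M M M H M M H M M M M

Derivation:
Acc 1: bank1 row1 -> MISS (open row1); precharges=0
Acc 2: bank1 row1 -> HIT
Acc 3: bank2 row0 -> MISS (open row0); precharges=0
Acc 4: bank1 row3 -> MISS (open row3); precharges=1
Acc 5: bank0 row3 -> MISS (open row3); precharges=1
Acc 6: bank1 row3 -> HIT
Acc 7: bank1 row1 -> MISS (open row1); precharges=2
Acc 8: bank1 row3 -> MISS (open row3); precharges=3
Acc 9: bank0 row3 -> HIT
Acc 10: bank1 row2 -> MISS (open row2); precharges=4
Acc 11: bank0 row2 -> MISS (open row2); precharges=5
Acc 12: bank2 row2 -> MISS (open row2); precharges=6
Acc 13: bank2 row1 -> MISS (open row1); precharges=7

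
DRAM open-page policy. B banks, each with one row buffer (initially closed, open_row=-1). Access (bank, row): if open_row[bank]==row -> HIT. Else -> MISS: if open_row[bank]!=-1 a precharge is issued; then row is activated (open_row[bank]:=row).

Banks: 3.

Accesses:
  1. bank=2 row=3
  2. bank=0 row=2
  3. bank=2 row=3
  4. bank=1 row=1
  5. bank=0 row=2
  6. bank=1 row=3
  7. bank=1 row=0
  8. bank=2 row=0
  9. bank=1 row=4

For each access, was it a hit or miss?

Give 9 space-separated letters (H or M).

Answer: M M H M H M M M M

Derivation:
Acc 1: bank2 row3 -> MISS (open row3); precharges=0
Acc 2: bank0 row2 -> MISS (open row2); precharges=0
Acc 3: bank2 row3 -> HIT
Acc 4: bank1 row1 -> MISS (open row1); precharges=0
Acc 5: bank0 row2 -> HIT
Acc 6: bank1 row3 -> MISS (open row3); precharges=1
Acc 7: bank1 row0 -> MISS (open row0); precharges=2
Acc 8: bank2 row0 -> MISS (open row0); precharges=3
Acc 9: bank1 row4 -> MISS (open row4); precharges=4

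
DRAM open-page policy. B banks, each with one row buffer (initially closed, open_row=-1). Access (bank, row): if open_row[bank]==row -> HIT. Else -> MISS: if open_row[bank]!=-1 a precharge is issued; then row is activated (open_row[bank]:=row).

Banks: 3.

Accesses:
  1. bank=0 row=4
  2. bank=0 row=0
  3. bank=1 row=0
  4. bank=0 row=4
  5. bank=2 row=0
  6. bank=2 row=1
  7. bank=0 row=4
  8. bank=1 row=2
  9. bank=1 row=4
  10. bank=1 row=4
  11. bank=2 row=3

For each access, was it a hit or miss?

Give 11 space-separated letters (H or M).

Acc 1: bank0 row4 -> MISS (open row4); precharges=0
Acc 2: bank0 row0 -> MISS (open row0); precharges=1
Acc 3: bank1 row0 -> MISS (open row0); precharges=1
Acc 4: bank0 row4 -> MISS (open row4); precharges=2
Acc 5: bank2 row0 -> MISS (open row0); precharges=2
Acc 6: bank2 row1 -> MISS (open row1); precharges=3
Acc 7: bank0 row4 -> HIT
Acc 8: bank1 row2 -> MISS (open row2); precharges=4
Acc 9: bank1 row4 -> MISS (open row4); precharges=5
Acc 10: bank1 row4 -> HIT
Acc 11: bank2 row3 -> MISS (open row3); precharges=6

Answer: M M M M M M H M M H M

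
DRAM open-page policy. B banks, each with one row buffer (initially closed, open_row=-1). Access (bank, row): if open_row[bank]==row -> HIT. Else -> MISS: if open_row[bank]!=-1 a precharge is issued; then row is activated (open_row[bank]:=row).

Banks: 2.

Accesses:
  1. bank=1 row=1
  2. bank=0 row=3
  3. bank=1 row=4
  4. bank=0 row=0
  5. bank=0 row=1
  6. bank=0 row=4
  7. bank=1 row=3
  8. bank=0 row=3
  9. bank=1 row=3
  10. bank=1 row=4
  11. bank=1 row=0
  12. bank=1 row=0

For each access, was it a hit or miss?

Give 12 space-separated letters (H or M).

Acc 1: bank1 row1 -> MISS (open row1); precharges=0
Acc 2: bank0 row3 -> MISS (open row3); precharges=0
Acc 3: bank1 row4 -> MISS (open row4); precharges=1
Acc 4: bank0 row0 -> MISS (open row0); precharges=2
Acc 5: bank0 row1 -> MISS (open row1); precharges=3
Acc 6: bank0 row4 -> MISS (open row4); precharges=4
Acc 7: bank1 row3 -> MISS (open row3); precharges=5
Acc 8: bank0 row3 -> MISS (open row3); precharges=6
Acc 9: bank1 row3 -> HIT
Acc 10: bank1 row4 -> MISS (open row4); precharges=7
Acc 11: bank1 row0 -> MISS (open row0); precharges=8
Acc 12: bank1 row0 -> HIT

Answer: M M M M M M M M H M M H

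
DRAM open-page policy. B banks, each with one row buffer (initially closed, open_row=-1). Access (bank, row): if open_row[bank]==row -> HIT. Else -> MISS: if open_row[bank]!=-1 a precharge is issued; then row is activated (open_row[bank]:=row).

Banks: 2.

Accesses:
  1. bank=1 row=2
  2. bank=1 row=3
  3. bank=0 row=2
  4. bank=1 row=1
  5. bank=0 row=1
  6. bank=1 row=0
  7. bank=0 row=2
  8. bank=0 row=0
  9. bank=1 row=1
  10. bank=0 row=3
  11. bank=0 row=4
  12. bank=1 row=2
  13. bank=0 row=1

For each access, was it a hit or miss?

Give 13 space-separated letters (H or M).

Answer: M M M M M M M M M M M M M

Derivation:
Acc 1: bank1 row2 -> MISS (open row2); precharges=0
Acc 2: bank1 row3 -> MISS (open row3); precharges=1
Acc 3: bank0 row2 -> MISS (open row2); precharges=1
Acc 4: bank1 row1 -> MISS (open row1); precharges=2
Acc 5: bank0 row1 -> MISS (open row1); precharges=3
Acc 6: bank1 row0 -> MISS (open row0); precharges=4
Acc 7: bank0 row2 -> MISS (open row2); precharges=5
Acc 8: bank0 row0 -> MISS (open row0); precharges=6
Acc 9: bank1 row1 -> MISS (open row1); precharges=7
Acc 10: bank0 row3 -> MISS (open row3); precharges=8
Acc 11: bank0 row4 -> MISS (open row4); precharges=9
Acc 12: bank1 row2 -> MISS (open row2); precharges=10
Acc 13: bank0 row1 -> MISS (open row1); precharges=11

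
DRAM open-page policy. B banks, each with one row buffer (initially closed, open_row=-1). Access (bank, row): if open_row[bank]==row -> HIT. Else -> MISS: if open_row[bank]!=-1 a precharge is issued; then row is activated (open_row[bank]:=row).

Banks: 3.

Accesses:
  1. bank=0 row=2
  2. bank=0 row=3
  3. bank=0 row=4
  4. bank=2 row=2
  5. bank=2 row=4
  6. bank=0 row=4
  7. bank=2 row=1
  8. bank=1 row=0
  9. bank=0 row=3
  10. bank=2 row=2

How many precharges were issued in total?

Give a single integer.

Acc 1: bank0 row2 -> MISS (open row2); precharges=0
Acc 2: bank0 row3 -> MISS (open row3); precharges=1
Acc 3: bank0 row4 -> MISS (open row4); precharges=2
Acc 4: bank2 row2 -> MISS (open row2); precharges=2
Acc 5: bank2 row4 -> MISS (open row4); precharges=3
Acc 6: bank0 row4 -> HIT
Acc 7: bank2 row1 -> MISS (open row1); precharges=4
Acc 8: bank1 row0 -> MISS (open row0); precharges=4
Acc 9: bank0 row3 -> MISS (open row3); precharges=5
Acc 10: bank2 row2 -> MISS (open row2); precharges=6

Answer: 6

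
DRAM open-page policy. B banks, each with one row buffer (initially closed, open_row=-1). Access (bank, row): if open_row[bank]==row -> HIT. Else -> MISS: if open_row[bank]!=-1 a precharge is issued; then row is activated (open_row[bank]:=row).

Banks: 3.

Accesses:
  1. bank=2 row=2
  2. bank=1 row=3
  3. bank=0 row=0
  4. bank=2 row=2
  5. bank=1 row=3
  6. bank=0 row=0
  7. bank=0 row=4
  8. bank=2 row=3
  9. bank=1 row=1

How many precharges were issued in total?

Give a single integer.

Answer: 3

Derivation:
Acc 1: bank2 row2 -> MISS (open row2); precharges=0
Acc 2: bank1 row3 -> MISS (open row3); precharges=0
Acc 3: bank0 row0 -> MISS (open row0); precharges=0
Acc 4: bank2 row2 -> HIT
Acc 5: bank1 row3 -> HIT
Acc 6: bank0 row0 -> HIT
Acc 7: bank0 row4 -> MISS (open row4); precharges=1
Acc 8: bank2 row3 -> MISS (open row3); precharges=2
Acc 9: bank1 row1 -> MISS (open row1); precharges=3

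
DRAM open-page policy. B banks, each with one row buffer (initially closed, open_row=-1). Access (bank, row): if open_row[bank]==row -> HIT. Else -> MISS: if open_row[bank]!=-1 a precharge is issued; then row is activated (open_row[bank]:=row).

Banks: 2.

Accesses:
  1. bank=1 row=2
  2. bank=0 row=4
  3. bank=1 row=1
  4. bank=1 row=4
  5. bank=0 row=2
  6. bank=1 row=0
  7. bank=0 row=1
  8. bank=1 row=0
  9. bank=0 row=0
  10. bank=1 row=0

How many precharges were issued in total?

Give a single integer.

Answer: 6

Derivation:
Acc 1: bank1 row2 -> MISS (open row2); precharges=0
Acc 2: bank0 row4 -> MISS (open row4); precharges=0
Acc 3: bank1 row1 -> MISS (open row1); precharges=1
Acc 4: bank1 row4 -> MISS (open row4); precharges=2
Acc 5: bank0 row2 -> MISS (open row2); precharges=3
Acc 6: bank1 row0 -> MISS (open row0); precharges=4
Acc 7: bank0 row1 -> MISS (open row1); precharges=5
Acc 8: bank1 row0 -> HIT
Acc 9: bank0 row0 -> MISS (open row0); precharges=6
Acc 10: bank1 row0 -> HIT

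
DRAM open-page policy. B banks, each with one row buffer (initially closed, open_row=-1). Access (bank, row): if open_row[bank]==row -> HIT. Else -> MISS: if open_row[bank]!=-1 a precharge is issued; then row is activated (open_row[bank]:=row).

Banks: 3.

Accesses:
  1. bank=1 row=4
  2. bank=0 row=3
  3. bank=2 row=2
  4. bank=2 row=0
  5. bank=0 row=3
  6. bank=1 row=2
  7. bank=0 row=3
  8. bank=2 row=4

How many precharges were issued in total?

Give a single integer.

Answer: 3

Derivation:
Acc 1: bank1 row4 -> MISS (open row4); precharges=0
Acc 2: bank0 row3 -> MISS (open row3); precharges=0
Acc 3: bank2 row2 -> MISS (open row2); precharges=0
Acc 4: bank2 row0 -> MISS (open row0); precharges=1
Acc 5: bank0 row3 -> HIT
Acc 6: bank1 row2 -> MISS (open row2); precharges=2
Acc 7: bank0 row3 -> HIT
Acc 8: bank2 row4 -> MISS (open row4); precharges=3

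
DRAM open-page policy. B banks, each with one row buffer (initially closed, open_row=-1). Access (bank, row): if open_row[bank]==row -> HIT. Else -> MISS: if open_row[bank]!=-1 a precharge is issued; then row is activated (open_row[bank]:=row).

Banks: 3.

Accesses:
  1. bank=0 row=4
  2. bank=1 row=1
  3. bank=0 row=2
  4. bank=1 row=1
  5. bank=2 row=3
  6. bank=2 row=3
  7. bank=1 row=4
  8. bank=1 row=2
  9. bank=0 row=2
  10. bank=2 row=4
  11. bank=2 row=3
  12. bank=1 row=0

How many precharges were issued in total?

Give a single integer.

Acc 1: bank0 row4 -> MISS (open row4); precharges=0
Acc 2: bank1 row1 -> MISS (open row1); precharges=0
Acc 3: bank0 row2 -> MISS (open row2); precharges=1
Acc 4: bank1 row1 -> HIT
Acc 5: bank2 row3 -> MISS (open row3); precharges=1
Acc 6: bank2 row3 -> HIT
Acc 7: bank1 row4 -> MISS (open row4); precharges=2
Acc 8: bank1 row2 -> MISS (open row2); precharges=3
Acc 9: bank0 row2 -> HIT
Acc 10: bank2 row4 -> MISS (open row4); precharges=4
Acc 11: bank2 row3 -> MISS (open row3); precharges=5
Acc 12: bank1 row0 -> MISS (open row0); precharges=6

Answer: 6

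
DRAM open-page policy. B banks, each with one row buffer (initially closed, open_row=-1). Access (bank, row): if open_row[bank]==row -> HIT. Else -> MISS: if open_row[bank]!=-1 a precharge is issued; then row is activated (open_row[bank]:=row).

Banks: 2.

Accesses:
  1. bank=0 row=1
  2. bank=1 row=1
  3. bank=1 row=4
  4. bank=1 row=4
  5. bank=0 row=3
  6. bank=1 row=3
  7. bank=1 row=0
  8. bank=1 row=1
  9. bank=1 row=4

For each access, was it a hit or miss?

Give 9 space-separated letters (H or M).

Acc 1: bank0 row1 -> MISS (open row1); precharges=0
Acc 2: bank1 row1 -> MISS (open row1); precharges=0
Acc 3: bank1 row4 -> MISS (open row4); precharges=1
Acc 4: bank1 row4 -> HIT
Acc 5: bank0 row3 -> MISS (open row3); precharges=2
Acc 6: bank1 row3 -> MISS (open row3); precharges=3
Acc 7: bank1 row0 -> MISS (open row0); precharges=4
Acc 8: bank1 row1 -> MISS (open row1); precharges=5
Acc 9: bank1 row4 -> MISS (open row4); precharges=6

Answer: M M M H M M M M M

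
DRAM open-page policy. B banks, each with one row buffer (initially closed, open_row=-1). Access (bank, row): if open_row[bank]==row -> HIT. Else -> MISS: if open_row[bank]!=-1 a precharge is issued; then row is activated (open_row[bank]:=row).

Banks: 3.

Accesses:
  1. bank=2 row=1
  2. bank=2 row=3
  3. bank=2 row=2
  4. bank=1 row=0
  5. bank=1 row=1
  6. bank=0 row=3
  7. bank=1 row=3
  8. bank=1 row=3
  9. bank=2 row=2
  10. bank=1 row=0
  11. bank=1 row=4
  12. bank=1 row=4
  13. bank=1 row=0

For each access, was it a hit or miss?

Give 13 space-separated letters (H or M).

Acc 1: bank2 row1 -> MISS (open row1); precharges=0
Acc 2: bank2 row3 -> MISS (open row3); precharges=1
Acc 3: bank2 row2 -> MISS (open row2); precharges=2
Acc 4: bank1 row0 -> MISS (open row0); precharges=2
Acc 5: bank1 row1 -> MISS (open row1); precharges=3
Acc 6: bank0 row3 -> MISS (open row3); precharges=3
Acc 7: bank1 row3 -> MISS (open row3); precharges=4
Acc 8: bank1 row3 -> HIT
Acc 9: bank2 row2 -> HIT
Acc 10: bank1 row0 -> MISS (open row0); precharges=5
Acc 11: bank1 row4 -> MISS (open row4); precharges=6
Acc 12: bank1 row4 -> HIT
Acc 13: bank1 row0 -> MISS (open row0); precharges=7

Answer: M M M M M M M H H M M H M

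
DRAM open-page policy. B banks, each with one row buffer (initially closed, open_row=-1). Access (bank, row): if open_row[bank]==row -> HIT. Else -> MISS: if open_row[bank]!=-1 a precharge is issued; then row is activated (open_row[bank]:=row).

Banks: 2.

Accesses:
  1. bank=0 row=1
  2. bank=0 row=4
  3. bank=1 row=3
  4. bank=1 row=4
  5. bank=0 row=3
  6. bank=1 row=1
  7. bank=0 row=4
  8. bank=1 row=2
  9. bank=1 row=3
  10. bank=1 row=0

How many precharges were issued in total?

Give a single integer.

Acc 1: bank0 row1 -> MISS (open row1); precharges=0
Acc 2: bank0 row4 -> MISS (open row4); precharges=1
Acc 3: bank1 row3 -> MISS (open row3); precharges=1
Acc 4: bank1 row4 -> MISS (open row4); precharges=2
Acc 5: bank0 row3 -> MISS (open row3); precharges=3
Acc 6: bank1 row1 -> MISS (open row1); precharges=4
Acc 7: bank0 row4 -> MISS (open row4); precharges=5
Acc 8: bank1 row2 -> MISS (open row2); precharges=6
Acc 9: bank1 row3 -> MISS (open row3); precharges=7
Acc 10: bank1 row0 -> MISS (open row0); precharges=8

Answer: 8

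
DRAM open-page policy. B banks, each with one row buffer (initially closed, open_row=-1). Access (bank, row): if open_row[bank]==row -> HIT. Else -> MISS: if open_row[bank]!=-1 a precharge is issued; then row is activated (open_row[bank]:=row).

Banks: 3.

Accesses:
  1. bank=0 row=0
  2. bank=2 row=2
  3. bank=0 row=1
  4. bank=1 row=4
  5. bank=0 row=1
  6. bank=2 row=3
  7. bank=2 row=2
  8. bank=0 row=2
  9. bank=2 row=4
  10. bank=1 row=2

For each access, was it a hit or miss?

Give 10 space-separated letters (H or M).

Answer: M M M M H M M M M M

Derivation:
Acc 1: bank0 row0 -> MISS (open row0); precharges=0
Acc 2: bank2 row2 -> MISS (open row2); precharges=0
Acc 3: bank0 row1 -> MISS (open row1); precharges=1
Acc 4: bank1 row4 -> MISS (open row4); precharges=1
Acc 5: bank0 row1 -> HIT
Acc 6: bank2 row3 -> MISS (open row3); precharges=2
Acc 7: bank2 row2 -> MISS (open row2); precharges=3
Acc 8: bank0 row2 -> MISS (open row2); precharges=4
Acc 9: bank2 row4 -> MISS (open row4); precharges=5
Acc 10: bank1 row2 -> MISS (open row2); precharges=6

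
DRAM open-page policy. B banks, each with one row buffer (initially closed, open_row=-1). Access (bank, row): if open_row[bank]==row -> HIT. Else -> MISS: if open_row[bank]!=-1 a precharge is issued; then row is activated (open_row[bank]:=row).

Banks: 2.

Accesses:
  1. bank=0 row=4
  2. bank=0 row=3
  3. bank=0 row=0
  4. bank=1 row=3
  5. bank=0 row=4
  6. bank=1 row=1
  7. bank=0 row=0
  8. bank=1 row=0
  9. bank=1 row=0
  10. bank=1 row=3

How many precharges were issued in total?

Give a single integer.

Answer: 7

Derivation:
Acc 1: bank0 row4 -> MISS (open row4); precharges=0
Acc 2: bank0 row3 -> MISS (open row3); precharges=1
Acc 3: bank0 row0 -> MISS (open row0); precharges=2
Acc 4: bank1 row3 -> MISS (open row3); precharges=2
Acc 5: bank0 row4 -> MISS (open row4); precharges=3
Acc 6: bank1 row1 -> MISS (open row1); precharges=4
Acc 7: bank0 row0 -> MISS (open row0); precharges=5
Acc 8: bank1 row0 -> MISS (open row0); precharges=6
Acc 9: bank1 row0 -> HIT
Acc 10: bank1 row3 -> MISS (open row3); precharges=7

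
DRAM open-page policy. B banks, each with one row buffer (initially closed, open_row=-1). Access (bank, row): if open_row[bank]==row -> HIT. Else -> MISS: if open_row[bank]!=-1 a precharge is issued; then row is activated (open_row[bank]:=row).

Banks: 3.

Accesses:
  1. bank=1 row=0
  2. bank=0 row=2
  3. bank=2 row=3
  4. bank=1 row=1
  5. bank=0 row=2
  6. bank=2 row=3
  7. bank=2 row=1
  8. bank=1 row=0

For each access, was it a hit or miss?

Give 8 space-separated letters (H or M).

Acc 1: bank1 row0 -> MISS (open row0); precharges=0
Acc 2: bank0 row2 -> MISS (open row2); precharges=0
Acc 3: bank2 row3 -> MISS (open row3); precharges=0
Acc 4: bank1 row1 -> MISS (open row1); precharges=1
Acc 5: bank0 row2 -> HIT
Acc 6: bank2 row3 -> HIT
Acc 7: bank2 row1 -> MISS (open row1); precharges=2
Acc 8: bank1 row0 -> MISS (open row0); precharges=3

Answer: M M M M H H M M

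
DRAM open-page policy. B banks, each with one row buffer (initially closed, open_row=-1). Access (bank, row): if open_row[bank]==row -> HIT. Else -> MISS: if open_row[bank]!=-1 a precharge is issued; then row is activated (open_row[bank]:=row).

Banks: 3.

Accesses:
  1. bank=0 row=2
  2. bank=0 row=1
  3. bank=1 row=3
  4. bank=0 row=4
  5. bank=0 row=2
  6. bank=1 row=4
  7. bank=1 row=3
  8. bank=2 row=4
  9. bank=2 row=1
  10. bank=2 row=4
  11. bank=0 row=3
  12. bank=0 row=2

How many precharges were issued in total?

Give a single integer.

Answer: 9

Derivation:
Acc 1: bank0 row2 -> MISS (open row2); precharges=0
Acc 2: bank0 row1 -> MISS (open row1); precharges=1
Acc 3: bank1 row3 -> MISS (open row3); precharges=1
Acc 4: bank0 row4 -> MISS (open row4); precharges=2
Acc 5: bank0 row2 -> MISS (open row2); precharges=3
Acc 6: bank1 row4 -> MISS (open row4); precharges=4
Acc 7: bank1 row3 -> MISS (open row3); precharges=5
Acc 8: bank2 row4 -> MISS (open row4); precharges=5
Acc 9: bank2 row1 -> MISS (open row1); precharges=6
Acc 10: bank2 row4 -> MISS (open row4); precharges=7
Acc 11: bank0 row3 -> MISS (open row3); precharges=8
Acc 12: bank0 row2 -> MISS (open row2); precharges=9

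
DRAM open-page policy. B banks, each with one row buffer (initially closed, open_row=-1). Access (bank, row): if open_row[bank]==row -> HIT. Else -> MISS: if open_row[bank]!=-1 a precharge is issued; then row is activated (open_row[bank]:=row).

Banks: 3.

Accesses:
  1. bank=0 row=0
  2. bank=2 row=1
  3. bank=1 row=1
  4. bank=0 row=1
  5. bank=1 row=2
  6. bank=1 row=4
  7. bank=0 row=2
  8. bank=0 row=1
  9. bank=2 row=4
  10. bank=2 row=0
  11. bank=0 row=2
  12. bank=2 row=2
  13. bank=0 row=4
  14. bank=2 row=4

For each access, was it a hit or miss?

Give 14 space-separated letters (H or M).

Acc 1: bank0 row0 -> MISS (open row0); precharges=0
Acc 2: bank2 row1 -> MISS (open row1); precharges=0
Acc 3: bank1 row1 -> MISS (open row1); precharges=0
Acc 4: bank0 row1 -> MISS (open row1); precharges=1
Acc 5: bank1 row2 -> MISS (open row2); precharges=2
Acc 6: bank1 row4 -> MISS (open row4); precharges=3
Acc 7: bank0 row2 -> MISS (open row2); precharges=4
Acc 8: bank0 row1 -> MISS (open row1); precharges=5
Acc 9: bank2 row4 -> MISS (open row4); precharges=6
Acc 10: bank2 row0 -> MISS (open row0); precharges=7
Acc 11: bank0 row2 -> MISS (open row2); precharges=8
Acc 12: bank2 row2 -> MISS (open row2); precharges=9
Acc 13: bank0 row4 -> MISS (open row4); precharges=10
Acc 14: bank2 row4 -> MISS (open row4); precharges=11

Answer: M M M M M M M M M M M M M M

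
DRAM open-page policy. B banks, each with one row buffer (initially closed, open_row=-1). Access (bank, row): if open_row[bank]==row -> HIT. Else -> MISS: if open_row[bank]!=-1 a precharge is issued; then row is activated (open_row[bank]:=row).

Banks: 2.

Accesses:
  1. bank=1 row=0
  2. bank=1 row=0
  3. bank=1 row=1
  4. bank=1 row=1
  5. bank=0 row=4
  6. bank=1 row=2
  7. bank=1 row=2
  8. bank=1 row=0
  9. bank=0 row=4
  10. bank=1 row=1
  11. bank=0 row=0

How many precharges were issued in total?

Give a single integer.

Answer: 5

Derivation:
Acc 1: bank1 row0 -> MISS (open row0); precharges=0
Acc 2: bank1 row0 -> HIT
Acc 3: bank1 row1 -> MISS (open row1); precharges=1
Acc 4: bank1 row1 -> HIT
Acc 5: bank0 row4 -> MISS (open row4); precharges=1
Acc 6: bank1 row2 -> MISS (open row2); precharges=2
Acc 7: bank1 row2 -> HIT
Acc 8: bank1 row0 -> MISS (open row0); precharges=3
Acc 9: bank0 row4 -> HIT
Acc 10: bank1 row1 -> MISS (open row1); precharges=4
Acc 11: bank0 row0 -> MISS (open row0); precharges=5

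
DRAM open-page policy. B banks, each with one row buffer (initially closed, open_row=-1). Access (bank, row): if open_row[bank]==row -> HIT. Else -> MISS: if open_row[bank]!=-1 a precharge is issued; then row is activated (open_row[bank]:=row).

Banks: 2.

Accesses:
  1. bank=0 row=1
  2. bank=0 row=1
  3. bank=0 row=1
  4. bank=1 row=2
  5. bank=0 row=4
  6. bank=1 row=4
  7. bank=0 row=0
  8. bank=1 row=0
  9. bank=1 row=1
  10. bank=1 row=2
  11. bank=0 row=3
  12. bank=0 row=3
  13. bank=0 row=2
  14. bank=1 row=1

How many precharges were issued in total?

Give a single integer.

Acc 1: bank0 row1 -> MISS (open row1); precharges=0
Acc 2: bank0 row1 -> HIT
Acc 3: bank0 row1 -> HIT
Acc 4: bank1 row2 -> MISS (open row2); precharges=0
Acc 5: bank0 row4 -> MISS (open row4); precharges=1
Acc 6: bank1 row4 -> MISS (open row4); precharges=2
Acc 7: bank0 row0 -> MISS (open row0); precharges=3
Acc 8: bank1 row0 -> MISS (open row0); precharges=4
Acc 9: bank1 row1 -> MISS (open row1); precharges=5
Acc 10: bank1 row2 -> MISS (open row2); precharges=6
Acc 11: bank0 row3 -> MISS (open row3); precharges=7
Acc 12: bank0 row3 -> HIT
Acc 13: bank0 row2 -> MISS (open row2); precharges=8
Acc 14: bank1 row1 -> MISS (open row1); precharges=9

Answer: 9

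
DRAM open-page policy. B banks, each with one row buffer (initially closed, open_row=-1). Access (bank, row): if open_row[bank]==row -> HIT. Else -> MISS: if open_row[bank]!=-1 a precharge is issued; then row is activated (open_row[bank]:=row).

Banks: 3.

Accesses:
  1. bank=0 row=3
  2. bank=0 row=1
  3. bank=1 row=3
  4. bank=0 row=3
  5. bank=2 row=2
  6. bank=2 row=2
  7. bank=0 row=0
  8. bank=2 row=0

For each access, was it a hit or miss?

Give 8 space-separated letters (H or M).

Acc 1: bank0 row3 -> MISS (open row3); precharges=0
Acc 2: bank0 row1 -> MISS (open row1); precharges=1
Acc 3: bank1 row3 -> MISS (open row3); precharges=1
Acc 4: bank0 row3 -> MISS (open row3); precharges=2
Acc 5: bank2 row2 -> MISS (open row2); precharges=2
Acc 6: bank2 row2 -> HIT
Acc 7: bank0 row0 -> MISS (open row0); precharges=3
Acc 8: bank2 row0 -> MISS (open row0); precharges=4

Answer: M M M M M H M M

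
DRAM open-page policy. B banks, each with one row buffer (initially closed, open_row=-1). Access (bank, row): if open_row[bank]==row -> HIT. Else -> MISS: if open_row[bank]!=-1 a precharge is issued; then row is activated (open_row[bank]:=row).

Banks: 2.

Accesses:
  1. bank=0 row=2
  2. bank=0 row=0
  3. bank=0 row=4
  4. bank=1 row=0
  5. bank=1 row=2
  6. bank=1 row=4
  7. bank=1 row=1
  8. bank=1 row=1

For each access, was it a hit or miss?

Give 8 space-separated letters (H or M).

Answer: M M M M M M M H

Derivation:
Acc 1: bank0 row2 -> MISS (open row2); precharges=0
Acc 2: bank0 row0 -> MISS (open row0); precharges=1
Acc 3: bank0 row4 -> MISS (open row4); precharges=2
Acc 4: bank1 row0 -> MISS (open row0); precharges=2
Acc 5: bank1 row2 -> MISS (open row2); precharges=3
Acc 6: bank1 row4 -> MISS (open row4); precharges=4
Acc 7: bank1 row1 -> MISS (open row1); precharges=5
Acc 8: bank1 row1 -> HIT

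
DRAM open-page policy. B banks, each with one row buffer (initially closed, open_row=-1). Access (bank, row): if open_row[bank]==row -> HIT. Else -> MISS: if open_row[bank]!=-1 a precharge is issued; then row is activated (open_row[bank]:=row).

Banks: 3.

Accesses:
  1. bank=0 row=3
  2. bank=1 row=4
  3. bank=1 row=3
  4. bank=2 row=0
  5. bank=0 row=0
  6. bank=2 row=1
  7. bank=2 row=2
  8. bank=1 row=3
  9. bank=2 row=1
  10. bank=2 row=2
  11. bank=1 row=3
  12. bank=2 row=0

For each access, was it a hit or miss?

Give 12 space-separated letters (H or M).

Acc 1: bank0 row3 -> MISS (open row3); precharges=0
Acc 2: bank1 row4 -> MISS (open row4); precharges=0
Acc 3: bank1 row3 -> MISS (open row3); precharges=1
Acc 4: bank2 row0 -> MISS (open row0); precharges=1
Acc 5: bank0 row0 -> MISS (open row0); precharges=2
Acc 6: bank2 row1 -> MISS (open row1); precharges=3
Acc 7: bank2 row2 -> MISS (open row2); precharges=4
Acc 8: bank1 row3 -> HIT
Acc 9: bank2 row1 -> MISS (open row1); precharges=5
Acc 10: bank2 row2 -> MISS (open row2); precharges=6
Acc 11: bank1 row3 -> HIT
Acc 12: bank2 row0 -> MISS (open row0); precharges=7

Answer: M M M M M M M H M M H M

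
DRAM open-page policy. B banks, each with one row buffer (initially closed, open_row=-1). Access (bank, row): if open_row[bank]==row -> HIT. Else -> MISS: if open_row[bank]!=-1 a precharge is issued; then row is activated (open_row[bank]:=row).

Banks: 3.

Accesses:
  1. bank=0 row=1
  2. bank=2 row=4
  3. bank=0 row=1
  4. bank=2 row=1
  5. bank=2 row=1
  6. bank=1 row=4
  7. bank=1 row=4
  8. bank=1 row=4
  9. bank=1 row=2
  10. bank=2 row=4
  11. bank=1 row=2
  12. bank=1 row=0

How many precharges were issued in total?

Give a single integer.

Acc 1: bank0 row1 -> MISS (open row1); precharges=0
Acc 2: bank2 row4 -> MISS (open row4); precharges=0
Acc 3: bank0 row1 -> HIT
Acc 4: bank2 row1 -> MISS (open row1); precharges=1
Acc 5: bank2 row1 -> HIT
Acc 6: bank1 row4 -> MISS (open row4); precharges=1
Acc 7: bank1 row4 -> HIT
Acc 8: bank1 row4 -> HIT
Acc 9: bank1 row2 -> MISS (open row2); precharges=2
Acc 10: bank2 row4 -> MISS (open row4); precharges=3
Acc 11: bank1 row2 -> HIT
Acc 12: bank1 row0 -> MISS (open row0); precharges=4

Answer: 4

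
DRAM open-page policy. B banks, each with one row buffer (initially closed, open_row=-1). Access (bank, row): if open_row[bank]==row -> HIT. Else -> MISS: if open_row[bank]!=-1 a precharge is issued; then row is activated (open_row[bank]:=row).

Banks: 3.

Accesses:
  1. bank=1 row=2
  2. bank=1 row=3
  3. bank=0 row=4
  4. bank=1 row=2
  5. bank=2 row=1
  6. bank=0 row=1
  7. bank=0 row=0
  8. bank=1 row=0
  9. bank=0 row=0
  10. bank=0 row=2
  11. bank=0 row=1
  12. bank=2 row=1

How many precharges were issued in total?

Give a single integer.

Acc 1: bank1 row2 -> MISS (open row2); precharges=0
Acc 2: bank1 row3 -> MISS (open row3); precharges=1
Acc 3: bank0 row4 -> MISS (open row4); precharges=1
Acc 4: bank1 row2 -> MISS (open row2); precharges=2
Acc 5: bank2 row1 -> MISS (open row1); precharges=2
Acc 6: bank0 row1 -> MISS (open row1); precharges=3
Acc 7: bank0 row0 -> MISS (open row0); precharges=4
Acc 8: bank1 row0 -> MISS (open row0); precharges=5
Acc 9: bank0 row0 -> HIT
Acc 10: bank0 row2 -> MISS (open row2); precharges=6
Acc 11: bank0 row1 -> MISS (open row1); precharges=7
Acc 12: bank2 row1 -> HIT

Answer: 7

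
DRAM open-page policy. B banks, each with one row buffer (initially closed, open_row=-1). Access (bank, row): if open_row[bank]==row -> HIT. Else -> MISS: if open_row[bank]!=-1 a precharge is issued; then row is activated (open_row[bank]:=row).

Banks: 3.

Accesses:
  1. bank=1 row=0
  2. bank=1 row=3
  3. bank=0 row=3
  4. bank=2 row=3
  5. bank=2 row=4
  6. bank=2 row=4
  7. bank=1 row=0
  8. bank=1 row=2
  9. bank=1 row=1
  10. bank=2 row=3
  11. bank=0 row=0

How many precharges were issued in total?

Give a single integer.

Answer: 7

Derivation:
Acc 1: bank1 row0 -> MISS (open row0); precharges=0
Acc 2: bank1 row3 -> MISS (open row3); precharges=1
Acc 3: bank0 row3 -> MISS (open row3); precharges=1
Acc 4: bank2 row3 -> MISS (open row3); precharges=1
Acc 5: bank2 row4 -> MISS (open row4); precharges=2
Acc 6: bank2 row4 -> HIT
Acc 7: bank1 row0 -> MISS (open row0); precharges=3
Acc 8: bank1 row2 -> MISS (open row2); precharges=4
Acc 9: bank1 row1 -> MISS (open row1); precharges=5
Acc 10: bank2 row3 -> MISS (open row3); precharges=6
Acc 11: bank0 row0 -> MISS (open row0); precharges=7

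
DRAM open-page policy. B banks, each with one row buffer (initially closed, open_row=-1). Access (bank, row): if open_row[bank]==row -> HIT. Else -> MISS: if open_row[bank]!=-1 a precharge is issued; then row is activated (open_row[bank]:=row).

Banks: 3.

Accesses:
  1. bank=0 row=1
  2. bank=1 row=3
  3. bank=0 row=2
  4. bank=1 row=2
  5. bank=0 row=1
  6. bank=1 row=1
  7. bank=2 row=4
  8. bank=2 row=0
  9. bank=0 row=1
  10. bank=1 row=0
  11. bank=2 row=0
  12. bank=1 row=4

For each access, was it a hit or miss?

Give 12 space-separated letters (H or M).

Acc 1: bank0 row1 -> MISS (open row1); precharges=0
Acc 2: bank1 row3 -> MISS (open row3); precharges=0
Acc 3: bank0 row2 -> MISS (open row2); precharges=1
Acc 4: bank1 row2 -> MISS (open row2); precharges=2
Acc 5: bank0 row1 -> MISS (open row1); precharges=3
Acc 6: bank1 row1 -> MISS (open row1); precharges=4
Acc 7: bank2 row4 -> MISS (open row4); precharges=4
Acc 8: bank2 row0 -> MISS (open row0); precharges=5
Acc 9: bank0 row1 -> HIT
Acc 10: bank1 row0 -> MISS (open row0); precharges=6
Acc 11: bank2 row0 -> HIT
Acc 12: bank1 row4 -> MISS (open row4); precharges=7

Answer: M M M M M M M M H M H M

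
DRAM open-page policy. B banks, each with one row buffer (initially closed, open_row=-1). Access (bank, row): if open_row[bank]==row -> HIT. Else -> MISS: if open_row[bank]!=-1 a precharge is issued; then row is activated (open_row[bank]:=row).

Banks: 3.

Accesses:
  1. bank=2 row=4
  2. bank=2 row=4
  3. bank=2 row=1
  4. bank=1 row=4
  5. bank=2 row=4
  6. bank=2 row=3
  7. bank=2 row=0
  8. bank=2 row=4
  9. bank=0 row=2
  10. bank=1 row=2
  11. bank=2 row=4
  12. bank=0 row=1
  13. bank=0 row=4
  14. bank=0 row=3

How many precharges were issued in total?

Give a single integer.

Acc 1: bank2 row4 -> MISS (open row4); precharges=0
Acc 2: bank2 row4 -> HIT
Acc 3: bank2 row1 -> MISS (open row1); precharges=1
Acc 4: bank1 row4 -> MISS (open row4); precharges=1
Acc 5: bank2 row4 -> MISS (open row4); precharges=2
Acc 6: bank2 row3 -> MISS (open row3); precharges=3
Acc 7: bank2 row0 -> MISS (open row0); precharges=4
Acc 8: bank2 row4 -> MISS (open row4); precharges=5
Acc 9: bank0 row2 -> MISS (open row2); precharges=5
Acc 10: bank1 row2 -> MISS (open row2); precharges=6
Acc 11: bank2 row4 -> HIT
Acc 12: bank0 row1 -> MISS (open row1); precharges=7
Acc 13: bank0 row4 -> MISS (open row4); precharges=8
Acc 14: bank0 row3 -> MISS (open row3); precharges=9

Answer: 9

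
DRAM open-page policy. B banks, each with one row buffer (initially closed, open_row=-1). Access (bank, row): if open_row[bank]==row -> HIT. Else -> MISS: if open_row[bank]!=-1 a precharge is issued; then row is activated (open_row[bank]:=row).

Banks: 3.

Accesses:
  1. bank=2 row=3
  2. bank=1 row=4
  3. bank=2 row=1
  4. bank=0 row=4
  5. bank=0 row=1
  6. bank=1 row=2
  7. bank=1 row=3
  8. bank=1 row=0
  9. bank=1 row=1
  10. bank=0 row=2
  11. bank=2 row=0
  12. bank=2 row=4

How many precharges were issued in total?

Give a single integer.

Acc 1: bank2 row3 -> MISS (open row3); precharges=0
Acc 2: bank1 row4 -> MISS (open row4); precharges=0
Acc 3: bank2 row1 -> MISS (open row1); precharges=1
Acc 4: bank0 row4 -> MISS (open row4); precharges=1
Acc 5: bank0 row1 -> MISS (open row1); precharges=2
Acc 6: bank1 row2 -> MISS (open row2); precharges=3
Acc 7: bank1 row3 -> MISS (open row3); precharges=4
Acc 8: bank1 row0 -> MISS (open row0); precharges=5
Acc 9: bank1 row1 -> MISS (open row1); precharges=6
Acc 10: bank0 row2 -> MISS (open row2); precharges=7
Acc 11: bank2 row0 -> MISS (open row0); precharges=8
Acc 12: bank2 row4 -> MISS (open row4); precharges=9

Answer: 9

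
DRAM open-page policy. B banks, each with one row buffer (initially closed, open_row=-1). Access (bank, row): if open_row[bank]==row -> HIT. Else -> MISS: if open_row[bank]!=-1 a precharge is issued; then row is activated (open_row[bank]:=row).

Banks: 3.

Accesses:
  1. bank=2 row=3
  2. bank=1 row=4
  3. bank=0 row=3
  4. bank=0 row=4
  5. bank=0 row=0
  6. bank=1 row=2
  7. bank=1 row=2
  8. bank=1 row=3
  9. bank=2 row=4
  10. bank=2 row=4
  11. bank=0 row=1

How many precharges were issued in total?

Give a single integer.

Answer: 6

Derivation:
Acc 1: bank2 row3 -> MISS (open row3); precharges=0
Acc 2: bank1 row4 -> MISS (open row4); precharges=0
Acc 3: bank0 row3 -> MISS (open row3); precharges=0
Acc 4: bank0 row4 -> MISS (open row4); precharges=1
Acc 5: bank0 row0 -> MISS (open row0); precharges=2
Acc 6: bank1 row2 -> MISS (open row2); precharges=3
Acc 7: bank1 row2 -> HIT
Acc 8: bank1 row3 -> MISS (open row3); precharges=4
Acc 9: bank2 row4 -> MISS (open row4); precharges=5
Acc 10: bank2 row4 -> HIT
Acc 11: bank0 row1 -> MISS (open row1); precharges=6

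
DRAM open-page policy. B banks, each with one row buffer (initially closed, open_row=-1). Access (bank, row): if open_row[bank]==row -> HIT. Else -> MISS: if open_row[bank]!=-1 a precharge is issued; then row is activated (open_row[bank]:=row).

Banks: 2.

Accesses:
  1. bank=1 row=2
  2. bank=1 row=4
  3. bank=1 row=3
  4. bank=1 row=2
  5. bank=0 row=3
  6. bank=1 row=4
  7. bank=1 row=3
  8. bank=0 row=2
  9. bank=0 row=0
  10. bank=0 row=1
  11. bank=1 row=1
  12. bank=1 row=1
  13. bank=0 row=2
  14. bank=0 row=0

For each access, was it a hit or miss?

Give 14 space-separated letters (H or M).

Acc 1: bank1 row2 -> MISS (open row2); precharges=0
Acc 2: bank1 row4 -> MISS (open row4); precharges=1
Acc 3: bank1 row3 -> MISS (open row3); precharges=2
Acc 4: bank1 row2 -> MISS (open row2); precharges=3
Acc 5: bank0 row3 -> MISS (open row3); precharges=3
Acc 6: bank1 row4 -> MISS (open row4); precharges=4
Acc 7: bank1 row3 -> MISS (open row3); precharges=5
Acc 8: bank0 row2 -> MISS (open row2); precharges=6
Acc 9: bank0 row0 -> MISS (open row0); precharges=7
Acc 10: bank0 row1 -> MISS (open row1); precharges=8
Acc 11: bank1 row1 -> MISS (open row1); precharges=9
Acc 12: bank1 row1 -> HIT
Acc 13: bank0 row2 -> MISS (open row2); precharges=10
Acc 14: bank0 row0 -> MISS (open row0); precharges=11

Answer: M M M M M M M M M M M H M M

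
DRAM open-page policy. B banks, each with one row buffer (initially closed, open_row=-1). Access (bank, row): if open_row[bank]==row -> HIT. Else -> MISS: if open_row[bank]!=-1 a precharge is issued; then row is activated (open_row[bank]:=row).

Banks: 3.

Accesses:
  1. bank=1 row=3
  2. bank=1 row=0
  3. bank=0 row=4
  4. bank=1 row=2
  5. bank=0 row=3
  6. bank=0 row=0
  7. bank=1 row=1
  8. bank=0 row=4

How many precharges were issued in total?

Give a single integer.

Answer: 6

Derivation:
Acc 1: bank1 row3 -> MISS (open row3); precharges=0
Acc 2: bank1 row0 -> MISS (open row0); precharges=1
Acc 3: bank0 row4 -> MISS (open row4); precharges=1
Acc 4: bank1 row2 -> MISS (open row2); precharges=2
Acc 5: bank0 row3 -> MISS (open row3); precharges=3
Acc 6: bank0 row0 -> MISS (open row0); precharges=4
Acc 7: bank1 row1 -> MISS (open row1); precharges=5
Acc 8: bank0 row4 -> MISS (open row4); precharges=6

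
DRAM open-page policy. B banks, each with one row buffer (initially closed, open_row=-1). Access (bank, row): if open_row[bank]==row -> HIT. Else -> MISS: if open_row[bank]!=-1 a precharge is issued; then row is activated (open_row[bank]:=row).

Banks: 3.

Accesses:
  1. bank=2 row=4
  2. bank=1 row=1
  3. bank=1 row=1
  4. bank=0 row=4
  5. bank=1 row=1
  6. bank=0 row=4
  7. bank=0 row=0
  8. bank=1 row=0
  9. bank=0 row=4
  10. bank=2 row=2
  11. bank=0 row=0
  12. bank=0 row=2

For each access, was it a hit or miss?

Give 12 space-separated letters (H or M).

Answer: M M H M H H M M M M M M

Derivation:
Acc 1: bank2 row4 -> MISS (open row4); precharges=0
Acc 2: bank1 row1 -> MISS (open row1); precharges=0
Acc 3: bank1 row1 -> HIT
Acc 4: bank0 row4 -> MISS (open row4); precharges=0
Acc 5: bank1 row1 -> HIT
Acc 6: bank0 row4 -> HIT
Acc 7: bank0 row0 -> MISS (open row0); precharges=1
Acc 8: bank1 row0 -> MISS (open row0); precharges=2
Acc 9: bank0 row4 -> MISS (open row4); precharges=3
Acc 10: bank2 row2 -> MISS (open row2); precharges=4
Acc 11: bank0 row0 -> MISS (open row0); precharges=5
Acc 12: bank0 row2 -> MISS (open row2); precharges=6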